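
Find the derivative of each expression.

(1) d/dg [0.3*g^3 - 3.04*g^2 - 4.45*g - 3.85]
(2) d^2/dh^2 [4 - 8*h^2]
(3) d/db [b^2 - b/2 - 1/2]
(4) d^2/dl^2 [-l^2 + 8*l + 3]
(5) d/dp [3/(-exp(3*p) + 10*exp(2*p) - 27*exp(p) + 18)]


(1) = 0.9*g^2 - 6.08*g - 4.45
(2) = -16
(3) = 2*b - 1/2
(4) = -2
(5) = (9*exp(2*p) - 60*exp(p) + 81)*exp(p)/(exp(3*p) - 10*exp(2*p) + 27*exp(p) - 18)^2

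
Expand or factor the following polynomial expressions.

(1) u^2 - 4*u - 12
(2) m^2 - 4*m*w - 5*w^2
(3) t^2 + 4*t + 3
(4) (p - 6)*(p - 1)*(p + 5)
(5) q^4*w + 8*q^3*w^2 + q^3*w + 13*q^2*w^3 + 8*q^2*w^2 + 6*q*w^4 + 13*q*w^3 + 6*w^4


(1) = (u - 6)*(u + 2)
(2) = (m - 5*w)*(m + w)
(3) = (t + 1)*(t + 3)
(4) = p^3 - 2*p^2 - 29*p + 30
(5) = (q + w)^2*(q + 6*w)*(q*w + w)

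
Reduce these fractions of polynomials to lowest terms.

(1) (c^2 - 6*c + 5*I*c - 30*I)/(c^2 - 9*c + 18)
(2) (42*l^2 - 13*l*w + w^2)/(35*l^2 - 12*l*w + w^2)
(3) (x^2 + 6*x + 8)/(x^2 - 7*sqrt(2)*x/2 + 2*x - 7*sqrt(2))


(1) = (c + 5*I)/(c - 3)
(2) = (-6*l + w)/(-5*l + w)
(3) = (2*x + 8)/(2*x - 7*sqrt(2))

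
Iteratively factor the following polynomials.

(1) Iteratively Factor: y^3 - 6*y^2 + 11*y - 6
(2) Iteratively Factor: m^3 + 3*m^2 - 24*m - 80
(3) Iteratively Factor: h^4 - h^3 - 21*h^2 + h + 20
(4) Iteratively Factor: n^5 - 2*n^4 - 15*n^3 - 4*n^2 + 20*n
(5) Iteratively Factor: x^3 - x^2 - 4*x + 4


(1) = (y - 3)*(y^2 - 3*y + 2) = (y - 3)*(y - 1)*(y - 2)
(2) = (m + 4)*(m^2 - m - 20) = (m - 5)*(m + 4)*(m + 4)
(3) = (h + 4)*(h^3 - 5*h^2 - h + 5) = (h + 1)*(h + 4)*(h^2 - 6*h + 5) = (h - 5)*(h + 1)*(h + 4)*(h - 1)
(4) = (n + 2)*(n^4 - 4*n^3 - 7*n^2 + 10*n) = (n + 2)^2*(n^3 - 6*n^2 + 5*n) = (n - 5)*(n + 2)^2*(n^2 - n) = (n - 5)*(n - 1)*(n + 2)^2*(n)
(5) = (x - 2)*(x^2 + x - 2) = (x - 2)*(x - 1)*(x + 2)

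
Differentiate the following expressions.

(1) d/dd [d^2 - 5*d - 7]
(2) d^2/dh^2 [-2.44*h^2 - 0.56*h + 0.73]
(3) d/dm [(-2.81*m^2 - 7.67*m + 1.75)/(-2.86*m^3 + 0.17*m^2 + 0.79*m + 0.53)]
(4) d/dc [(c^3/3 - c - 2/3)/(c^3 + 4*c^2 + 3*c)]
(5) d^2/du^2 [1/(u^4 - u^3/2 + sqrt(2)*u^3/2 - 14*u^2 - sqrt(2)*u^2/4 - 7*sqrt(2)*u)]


(1) = 2*d - 5
(2) = -4.88000000000000
(3) = (-8.0366*m^4 - 43.8724*m^3 + 14.099*m^2 - 3.5736*m - 5.4476)/(8.1796*m^6 - 0.9724*m^5 - 4.4899*m^4 - 2.763*m^3 + 0.8043*m^2 + 0.8374*m + 0.2809)
(4) = 2*(2*c^2 + 2*c + 3)/(3*c^2*(c^2 + 6*c + 9))
(5) = 8*(u*(-24*u^2 - 6*sqrt(2)*u + 6*u + sqrt(2) + 56)*(-4*u^3 - 2*sqrt(2)*u^2 + 2*u^2 + sqrt(2)*u + 56*u + 28*sqrt(2)) - 4*(-8*u^3 - 3*sqrt(2)*u^2 + 3*u^2 + sqrt(2)*u + 56*u + 14*sqrt(2))^2)/(u^3*(-4*u^3 - 2*sqrt(2)*u^2 + 2*u^2 + sqrt(2)*u + 56*u + 28*sqrt(2))^3)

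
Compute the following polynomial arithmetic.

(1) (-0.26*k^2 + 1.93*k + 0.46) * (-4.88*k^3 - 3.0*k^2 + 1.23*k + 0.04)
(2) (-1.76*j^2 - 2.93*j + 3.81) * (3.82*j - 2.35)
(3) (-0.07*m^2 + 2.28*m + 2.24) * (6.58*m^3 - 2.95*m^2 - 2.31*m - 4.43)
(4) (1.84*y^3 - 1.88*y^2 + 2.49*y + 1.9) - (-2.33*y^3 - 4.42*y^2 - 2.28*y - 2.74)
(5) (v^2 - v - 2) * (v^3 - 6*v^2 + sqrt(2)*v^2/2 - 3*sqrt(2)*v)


(1) = 1.2688*k^5 - 8.6384*k^4 - 8.3546*k^3 + 0.9835*k^2 + 0.643*k + 0.0184
(2) = -6.7232*j^3 - 7.0566*j^2 + 21.4397*j - 8.9535
(3) = -0.4606*m^5 + 15.2089*m^4 + 8.1749*m^3 - 11.5647*m^2 - 15.2748*m - 9.9232
(4) = 4.17*y^3 + 2.54*y^2 + 4.77*y + 4.64
(5) = v^5 - 7*v^4 + sqrt(2)*v^4/2 - 7*sqrt(2)*v^3/2 + 4*v^3 + 2*sqrt(2)*v^2 + 12*v^2 + 6*sqrt(2)*v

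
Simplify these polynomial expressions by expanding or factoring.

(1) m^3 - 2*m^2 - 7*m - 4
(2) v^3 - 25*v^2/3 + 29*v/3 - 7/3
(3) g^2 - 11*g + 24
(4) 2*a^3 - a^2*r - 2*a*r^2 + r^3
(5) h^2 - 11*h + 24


(1) = (m - 4)*(m + 1)^2
(2) = (v - 7)*(v - 1)*(v - 1/3)
(3) = (g - 8)*(g - 3)
(4) = (-2*a + r)*(-a + r)*(a + r)
(5) = (h - 8)*(h - 3)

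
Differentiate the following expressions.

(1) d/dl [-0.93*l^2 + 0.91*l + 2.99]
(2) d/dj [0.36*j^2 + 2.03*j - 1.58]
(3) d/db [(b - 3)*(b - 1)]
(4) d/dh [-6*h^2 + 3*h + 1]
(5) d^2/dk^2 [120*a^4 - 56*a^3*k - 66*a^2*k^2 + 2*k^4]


(1) = 0.91 - 1.86*l
(2) = 0.72*j + 2.03
(3) = 2*b - 4
(4) = 3 - 12*h
(5) = -132*a^2 + 24*k^2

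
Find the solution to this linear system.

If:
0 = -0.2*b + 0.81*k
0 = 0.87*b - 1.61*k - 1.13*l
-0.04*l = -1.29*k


Then:
b = 0.00
k = 0.00
l = 0.00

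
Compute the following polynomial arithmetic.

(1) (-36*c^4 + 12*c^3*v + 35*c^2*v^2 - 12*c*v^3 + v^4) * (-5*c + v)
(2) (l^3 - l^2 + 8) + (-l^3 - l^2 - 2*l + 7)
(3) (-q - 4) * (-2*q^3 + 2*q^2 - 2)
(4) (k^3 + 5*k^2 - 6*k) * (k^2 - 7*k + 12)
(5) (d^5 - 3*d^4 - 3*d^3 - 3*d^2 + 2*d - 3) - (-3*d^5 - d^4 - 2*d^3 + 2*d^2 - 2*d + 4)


(1) = 180*c^5 - 96*c^4*v - 163*c^3*v^2 + 95*c^2*v^3 - 17*c*v^4 + v^5
(2) = -2*l^2 - 2*l + 15
(3) = 2*q^4 + 6*q^3 - 8*q^2 + 2*q + 8
(4) = k^5 - 2*k^4 - 29*k^3 + 102*k^2 - 72*k
(5) = 4*d^5 - 2*d^4 - d^3 - 5*d^2 + 4*d - 7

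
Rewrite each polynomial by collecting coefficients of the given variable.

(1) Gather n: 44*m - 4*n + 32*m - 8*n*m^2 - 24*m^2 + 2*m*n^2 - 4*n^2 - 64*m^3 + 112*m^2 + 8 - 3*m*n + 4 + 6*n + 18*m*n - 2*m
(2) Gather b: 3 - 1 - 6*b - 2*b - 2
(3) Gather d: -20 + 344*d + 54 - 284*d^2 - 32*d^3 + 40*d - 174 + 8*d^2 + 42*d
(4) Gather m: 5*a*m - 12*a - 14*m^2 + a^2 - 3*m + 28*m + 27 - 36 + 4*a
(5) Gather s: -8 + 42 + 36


(1) = -64*m^3 + 88*m^2 + 74*m + n^2*(2*m - 4) + n*(-8*m^2 + 15*m + 2) + 12
(2) = -8*b
(3) = -32*d^3 - 276*d^2 + 426*d - 140
(4) = a^2 - 8*a - 14*m^2 + m*(5*a + 25) - 9
(5) = 70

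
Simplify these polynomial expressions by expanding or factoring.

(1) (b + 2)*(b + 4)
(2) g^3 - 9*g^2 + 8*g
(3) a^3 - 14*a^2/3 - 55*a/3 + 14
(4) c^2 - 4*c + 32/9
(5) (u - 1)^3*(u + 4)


(1) = b^2 + 6*b + 8
(2) = g*(g - 8)*(g - 1)
(3) = (a - 7)*(a - 2/3)*(a + 3)
(4) = (c - 8/3)*(c - 4/3)
(5) = u^4 + u^3 - 9*u^2 + 11*u - 4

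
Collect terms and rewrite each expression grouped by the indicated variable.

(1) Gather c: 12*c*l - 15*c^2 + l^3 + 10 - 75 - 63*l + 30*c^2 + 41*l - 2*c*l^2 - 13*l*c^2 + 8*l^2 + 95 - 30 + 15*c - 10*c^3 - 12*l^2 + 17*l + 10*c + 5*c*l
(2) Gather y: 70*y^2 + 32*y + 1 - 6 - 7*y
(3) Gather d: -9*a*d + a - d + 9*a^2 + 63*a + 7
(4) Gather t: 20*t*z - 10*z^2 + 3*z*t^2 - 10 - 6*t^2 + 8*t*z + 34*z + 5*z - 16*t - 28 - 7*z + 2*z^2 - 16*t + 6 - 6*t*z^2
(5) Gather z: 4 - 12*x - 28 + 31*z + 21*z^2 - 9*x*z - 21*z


(1) = -10*c^3 + c^2*(15 - 13*l) + c*(-2*l^2 + 17*l + 25) + l^3 - 4*l^2 - 5*l
(2) = 70*y^2 + 25*y - 5
(3) = 9*a^2 + 64*a + d*(-9*a - 1) + 7
(4) = t^2*(3*z - 6) + t*(-6*z^2 + 28*z - 32) - 8*z^2 + 32*z - 32
(5) = -12*x + 21*z^2 + z*(10 - 9*x) - 24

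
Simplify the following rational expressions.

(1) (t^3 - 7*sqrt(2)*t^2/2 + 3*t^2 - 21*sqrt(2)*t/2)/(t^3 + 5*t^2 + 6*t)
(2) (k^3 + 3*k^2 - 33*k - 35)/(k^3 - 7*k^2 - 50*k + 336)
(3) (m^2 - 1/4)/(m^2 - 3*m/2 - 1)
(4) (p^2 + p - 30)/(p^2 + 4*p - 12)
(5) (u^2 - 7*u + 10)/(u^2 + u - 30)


(1) = (2*t - 7*sqrt(2))/(2*t + 4)
(2) = (k^2 - 4*k - 5)/(k^2 - 14*k + 48)
(3) = (2*m - 1)/(2*m - 4)
(4) = (p - 5)/(p - 2)
(5) = (u - 2)/(u + 6)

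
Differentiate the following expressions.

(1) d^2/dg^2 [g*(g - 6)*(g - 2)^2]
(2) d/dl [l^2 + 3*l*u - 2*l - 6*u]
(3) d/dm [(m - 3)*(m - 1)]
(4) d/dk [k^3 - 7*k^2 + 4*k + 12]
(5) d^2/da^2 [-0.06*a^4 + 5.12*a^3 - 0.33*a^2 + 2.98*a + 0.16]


(1) = 12*g^2 - 60*g + 56
(2) = 2*l + 3*u - 2
(3) = 2*m - 4
(4) = 3*k^2 - 14*k + 4
(5) = -0.72*a^2 + 30.72*a - 0.66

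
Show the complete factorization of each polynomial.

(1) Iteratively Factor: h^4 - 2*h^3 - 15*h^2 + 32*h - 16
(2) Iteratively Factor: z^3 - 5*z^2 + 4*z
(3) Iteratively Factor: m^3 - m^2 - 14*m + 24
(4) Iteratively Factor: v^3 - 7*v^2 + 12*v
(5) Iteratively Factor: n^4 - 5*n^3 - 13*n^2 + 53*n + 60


(1) = (h - 1)*(h^3 - h^2 - 16*h + 16) = (h - 1)^2*(h^2 - 16) = (h - 4)*(h - 1)^2*(h + 4)
(2) = (z)*(z^2 - 5*z + 4) = z*(z - 1)*(z - 4)
(3) = (m - 2)*(m^2 + m - 12) = (m - 3)*(m - 2)*(m + 4)
(4) = (v)*(v^2 - 7*v + 12) = v*(v - 4)*(v - 3)
(5) = (n - 4)*(n^3 - n^2 - 17*n - 15) = (n - 4)*(n + 3)*(n^2 - 4*n - 5) = (n - 4)*(n + 1)*(n + 3)*(n - 5)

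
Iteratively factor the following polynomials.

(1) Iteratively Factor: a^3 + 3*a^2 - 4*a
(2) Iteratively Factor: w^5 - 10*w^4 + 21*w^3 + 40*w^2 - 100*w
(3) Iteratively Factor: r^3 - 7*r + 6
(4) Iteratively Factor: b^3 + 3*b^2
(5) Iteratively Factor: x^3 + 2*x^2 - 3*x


(1) = (a)*(a^2 + 3*a - 4) = a*(a - 1)*(a + 4)
(2) = (w + 2)*(w^4 - 12*w^3 + 45*w^2 - 50*w) = (w - 5)*(w + 2)*(w^3 - 7*w^2 + 10*w) = (w - 5)^2*(w + 2)*(w^2 - 2*w) = (w - 5)^2*(w - 2)*(w + 2)*(w)
(3) = (r - 1)*(r^2 + r - 6) = (r - 2)*(r - 1)*(r + 3)
(4) = (b)*(b^2 + 3*b) = b^2*(b + 3)
(5) = (x + 3)*(x^2 - x) = x*(x + 3)*(x - 1)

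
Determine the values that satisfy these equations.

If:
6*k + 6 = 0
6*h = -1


Then:
h = -1/6
k = -1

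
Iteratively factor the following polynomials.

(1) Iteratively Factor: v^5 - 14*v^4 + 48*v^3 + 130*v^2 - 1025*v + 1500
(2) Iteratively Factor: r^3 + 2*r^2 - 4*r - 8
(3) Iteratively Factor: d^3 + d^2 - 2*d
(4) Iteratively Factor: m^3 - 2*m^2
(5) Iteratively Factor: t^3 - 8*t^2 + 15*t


(1) = (v - 5)*(v^4 - 9*v^3 + 3*v^2 + 145*v - 300) = (v - 5)*(v + 4)*(v^3 - 13*v^2 + 55*v - 75) = (v - 5)*(v - 3)*(v + 4)*(v^2 - 10*v + 25) = (v - 5)^2*(v - 3)*(v + 4)*(v - 5)
(2) = (r - 2)*(r^2 + 4*r + 4) = (r - 2)*(r + 2)*(r + 2)
(3) = (d)*(d^2 + d - 2) = d*(d - 1)*(d + 2)
(4) = (m)*(m^2 - 2*m) = m*(m - 2)*(m)
(5) = (t - 5)*(t^2 - 3*t) = t*(t - 5)*(t - 3)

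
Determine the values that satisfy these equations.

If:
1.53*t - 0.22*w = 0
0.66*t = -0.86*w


Then:
t = 0.00
w = 0.00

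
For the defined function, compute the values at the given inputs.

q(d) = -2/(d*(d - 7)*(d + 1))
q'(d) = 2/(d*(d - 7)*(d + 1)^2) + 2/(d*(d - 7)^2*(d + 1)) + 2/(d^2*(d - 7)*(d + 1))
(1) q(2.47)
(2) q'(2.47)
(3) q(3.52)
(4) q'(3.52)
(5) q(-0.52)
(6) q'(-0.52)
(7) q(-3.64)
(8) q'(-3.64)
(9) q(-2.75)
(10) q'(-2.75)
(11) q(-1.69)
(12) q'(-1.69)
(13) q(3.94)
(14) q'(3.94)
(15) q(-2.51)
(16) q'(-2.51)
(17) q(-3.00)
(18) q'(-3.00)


(1) = 0.05
(2) = -0.02
(3) = 0.04
(4) = -0.01
(5) = -1.07
(6) = 0.03
(7) = 0.02
(8) = 0.01
(9) = 0.04
(10) = 0.04
(11) = 0.20
(12) = 0.43
(13) = 0.03
(14) = -0.00
(15) = 0.06
(16) = 0.06
(17) = 0.03
(18) = 0.03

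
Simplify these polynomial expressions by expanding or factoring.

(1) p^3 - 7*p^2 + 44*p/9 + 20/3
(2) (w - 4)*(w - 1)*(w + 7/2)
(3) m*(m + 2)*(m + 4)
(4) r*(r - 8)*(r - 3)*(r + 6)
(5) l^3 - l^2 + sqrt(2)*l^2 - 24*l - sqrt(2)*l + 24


(1) = (p - 6)*(p - 5/3)*(p + 2/3)
(2) = w^3 - 3*w^2/2 - 27*w/2 + 14
(3) = m^3 + 6*m^2 + 8*m
(4) = r^4 - 5*r^3 - 42*r^2 + 144*r
(5) = (l - 1)*(l - 3*sqrt(2))*(l + 4*sqrt(2))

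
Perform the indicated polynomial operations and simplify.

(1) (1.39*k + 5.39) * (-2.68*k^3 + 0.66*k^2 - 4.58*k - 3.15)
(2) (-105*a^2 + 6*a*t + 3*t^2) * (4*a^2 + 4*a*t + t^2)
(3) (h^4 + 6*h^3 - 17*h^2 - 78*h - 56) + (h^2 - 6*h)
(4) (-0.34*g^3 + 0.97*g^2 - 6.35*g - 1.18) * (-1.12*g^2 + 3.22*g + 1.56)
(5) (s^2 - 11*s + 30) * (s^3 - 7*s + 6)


(1) = -3.7252*k^4 - 13.5278*k^3 - 2.8088*k^2 - 29.0647*k - 16.9785
(2) = -420*a^4 - 396*a^3*t - 69*a^2*t^2 + 18*a*t^3 + 3*t^4
(3) = h^4 + 6*h^3 - 16*h^2 - 84*h - 56
(4) = 0.3808*g^5 - 2.1812*g^4 + 9.705*g^3 - 17.6122*g^2 - 13.7056*g - 1.8408
(5) = s^5 - 11*s^4 + 23*s^3 + 83*s^2 - 276*s + 180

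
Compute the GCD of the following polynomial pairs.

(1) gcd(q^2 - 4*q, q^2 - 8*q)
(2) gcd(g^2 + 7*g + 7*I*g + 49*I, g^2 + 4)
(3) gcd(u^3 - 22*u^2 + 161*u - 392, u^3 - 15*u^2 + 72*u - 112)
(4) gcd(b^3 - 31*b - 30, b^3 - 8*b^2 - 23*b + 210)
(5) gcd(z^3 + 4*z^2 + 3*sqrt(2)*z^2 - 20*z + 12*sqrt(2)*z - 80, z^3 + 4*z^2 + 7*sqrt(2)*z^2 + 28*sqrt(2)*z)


(1) = q
(2) = gcd((g + 7)*(g + 7*I), (g - 2*I)*(g + 2*I)) = 1
(3) = gcd((u - 8)*(u - 7)^2, (u - 7)*(u - 4)^2) = u - 7
(4) = gcd((b - 6)*(b + 1)*(b + 5), (b - 7)*(b - 6)*(b + 5)) = b^2 - b - 30
(5) = gcd((z + 4)*(z - 2*sqrt(2))*(z + 5*sqrt(2)), z*(z + 4)*(z + 7*sqrt(2))) = z + 4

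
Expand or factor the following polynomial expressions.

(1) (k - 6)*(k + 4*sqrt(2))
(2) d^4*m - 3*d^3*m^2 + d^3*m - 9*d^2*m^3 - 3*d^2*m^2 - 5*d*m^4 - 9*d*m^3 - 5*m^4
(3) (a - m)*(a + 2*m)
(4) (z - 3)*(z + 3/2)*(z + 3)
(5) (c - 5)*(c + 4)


(1) = k^2 - 6*k + 4*sqrt(2)*k - 24*sqrt(2)
(2) = (d - 5*m)*(d + m)^2*(d*m + m)
(3) = a^2 + a*m - 2*m^2
(4) = z^3 + 3*z^2/2 - 9*z - 27/2
(5) = c^2 - c - 20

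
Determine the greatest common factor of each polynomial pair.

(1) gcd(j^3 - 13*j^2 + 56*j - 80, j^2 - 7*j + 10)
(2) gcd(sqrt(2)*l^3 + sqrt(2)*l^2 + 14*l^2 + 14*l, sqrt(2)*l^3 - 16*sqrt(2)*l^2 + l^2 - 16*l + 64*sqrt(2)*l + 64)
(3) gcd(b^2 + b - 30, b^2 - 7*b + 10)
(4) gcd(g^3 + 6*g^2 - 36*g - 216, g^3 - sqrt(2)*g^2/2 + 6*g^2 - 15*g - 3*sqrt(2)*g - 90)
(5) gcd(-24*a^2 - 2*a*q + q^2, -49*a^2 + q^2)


(1) = gcd((j - 5)*(j - 4)^2, (j - 5)*(j - 2)) = j - 5
(2) = 1
(3) = gcd((b - 5)*(b + 6), (b - 5)*(b - 2)) = b - 5
(4) = g + 6
(5) = 1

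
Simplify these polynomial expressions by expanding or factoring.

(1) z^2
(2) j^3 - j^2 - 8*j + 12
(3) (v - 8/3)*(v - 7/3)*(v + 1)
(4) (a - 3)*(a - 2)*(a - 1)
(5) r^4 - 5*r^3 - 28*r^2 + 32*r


(1) = z^2
(2) = (j - 2)^2*(j + 3)
(3) = v^3 - 4*v^2 + 11*v/9 + 56/9
(4) = a^3 - 6*a^2 + 11*a - 6
(5) = r*(r - 8)*(r - 1)*(r + 4)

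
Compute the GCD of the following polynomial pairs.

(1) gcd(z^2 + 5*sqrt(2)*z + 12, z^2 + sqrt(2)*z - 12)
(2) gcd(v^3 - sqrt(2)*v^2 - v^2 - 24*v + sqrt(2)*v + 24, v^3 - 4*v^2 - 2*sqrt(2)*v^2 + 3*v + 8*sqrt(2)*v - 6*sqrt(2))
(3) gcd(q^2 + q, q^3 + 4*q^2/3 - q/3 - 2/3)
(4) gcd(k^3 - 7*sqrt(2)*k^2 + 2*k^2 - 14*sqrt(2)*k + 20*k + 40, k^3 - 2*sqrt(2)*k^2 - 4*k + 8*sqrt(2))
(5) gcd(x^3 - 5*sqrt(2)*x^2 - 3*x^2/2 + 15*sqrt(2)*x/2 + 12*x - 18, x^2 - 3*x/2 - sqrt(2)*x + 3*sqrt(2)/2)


(1) = z + 3*sqrt(2)
(2) = gcd((v - 1)*(v - 4*sqrt(2))*(v + 3*sqrt(2)), (v - 3)*(v - 1)*(v - 2*sqrt(2))) = v - 1
(3) = gcd(q*(q + 1), (q - 2/3)*(q + 1)^2) = q + 1
(4) = k^2 + k*(2 - 2*sqrt(2)) - 4*sqrt(2)
(5) = x - 3/2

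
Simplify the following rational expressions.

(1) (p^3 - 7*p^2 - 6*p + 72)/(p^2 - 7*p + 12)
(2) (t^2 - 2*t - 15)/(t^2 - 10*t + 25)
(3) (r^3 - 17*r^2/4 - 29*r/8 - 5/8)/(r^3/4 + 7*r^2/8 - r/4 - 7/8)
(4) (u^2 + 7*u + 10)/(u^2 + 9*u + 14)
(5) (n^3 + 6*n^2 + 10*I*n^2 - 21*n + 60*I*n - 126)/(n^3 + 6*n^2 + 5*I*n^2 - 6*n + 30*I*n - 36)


(1) = (p^2 - 3*p - 18)/(p - 3)
(2) = (t + 3)/(t - 5)
(3) = (8*r^3 - 34*r^2 - 29*r - 5)/(2*r^3 + 7*r^2 - 2*r - 7)
(4) = (u + 5)/(u + 7)
(5) = (n + 7*I)/(n + 2*I)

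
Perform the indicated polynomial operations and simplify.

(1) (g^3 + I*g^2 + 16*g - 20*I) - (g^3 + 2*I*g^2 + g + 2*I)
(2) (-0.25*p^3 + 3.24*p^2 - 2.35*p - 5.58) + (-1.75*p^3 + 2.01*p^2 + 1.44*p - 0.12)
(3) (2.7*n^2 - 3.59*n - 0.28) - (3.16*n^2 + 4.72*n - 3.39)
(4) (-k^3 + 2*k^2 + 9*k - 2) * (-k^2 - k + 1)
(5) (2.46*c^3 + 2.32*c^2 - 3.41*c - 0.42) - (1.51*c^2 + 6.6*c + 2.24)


(1) = -I*g^2 + 15*g - 22*I
(2) = -2.0*p^3 + 5.25*p^2 - 0.91*p - 5.7
(3) = -0.46*n^2 - 8.31*n + 3.11
(4) = k^5 - k^4 - 12*k^3 - 5*k^2 + 11*k - 2
(5) = 2.46*c^3 + 0.81*c^2 - 10.01*c - 2.66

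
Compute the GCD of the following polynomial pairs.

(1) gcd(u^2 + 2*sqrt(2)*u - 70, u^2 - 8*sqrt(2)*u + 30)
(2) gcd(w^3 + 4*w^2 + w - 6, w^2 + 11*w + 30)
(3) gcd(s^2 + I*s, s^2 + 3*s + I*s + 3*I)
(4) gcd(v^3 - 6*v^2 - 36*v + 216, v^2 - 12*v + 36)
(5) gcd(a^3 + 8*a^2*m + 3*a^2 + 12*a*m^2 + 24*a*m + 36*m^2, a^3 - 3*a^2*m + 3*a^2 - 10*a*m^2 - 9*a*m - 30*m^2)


(1) = gcd((u - 5*sqrt(2))*(u + 7*sqrt(2)), (u - 5*sqrt(2))*(u - 3*sqrt(2))) = u - 5*sqrt(2)
(2) = gcd((w - 1)*(w + 2)*(w + 3), (w + 5)*(w + 6)) = 1
(3) = s + I
(4) = v^2 - 12*v + 36
(5) = a^2 + 2*a*m + 3*a + 6*m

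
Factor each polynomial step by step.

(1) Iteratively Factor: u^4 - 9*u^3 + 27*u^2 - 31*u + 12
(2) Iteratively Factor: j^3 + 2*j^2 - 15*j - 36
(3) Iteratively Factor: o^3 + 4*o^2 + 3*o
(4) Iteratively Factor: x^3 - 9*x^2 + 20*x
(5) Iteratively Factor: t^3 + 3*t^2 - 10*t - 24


(1) = (u - 3)*(u^3 - 6*u^2 + 9*u - 4) = (u - 3)*(u - 1)*(u^2 - 5*u + 4) = (u - 4)*(u - 3)*(u - 1)*(u - 1)
(2) = (j + 3)*(j^2 - j - 12) = (j + 3)^2*(j - 4)
(3) = (o)*(o^2 + 4*o + 3) = o*(o + 3)*(o + 1)
(4) = (x - 5)*(x^2 - 4*x) = (x - 5)*(x - 4)*(x)
(5) = (t - 3)*(t^2 + 6*t + 8) = (t - 3)*(t + 2)*(t + 4)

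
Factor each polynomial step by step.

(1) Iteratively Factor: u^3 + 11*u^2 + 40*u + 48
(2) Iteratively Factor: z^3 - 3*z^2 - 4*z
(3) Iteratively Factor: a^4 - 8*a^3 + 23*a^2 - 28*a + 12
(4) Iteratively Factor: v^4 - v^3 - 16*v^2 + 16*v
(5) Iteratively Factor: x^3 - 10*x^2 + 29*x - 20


(1) = (u + 3)*(u^2 + 8*u + 16) = (u + 3)*(u + 4)*(u + 4)
(2) = (z)*(z^2 - 3*z - 4) = z*(z - 4)*(z + 1)
(3) = (a - 3)*(a^3 - 5*a^2 + 8*a - 4) = (a - 3)*(a - 1)*(a^2 - 4*a + 4) = (a - 3)*(a - 2)*(a - 1)*(a - 2)
(4) = (v - 4)*(v^3 + 3*v^2 - 4*v) = v*(v - 4)*(v^2 + 3*v - 4) = v*(v - 4)*(v - 1)*(v + 4)
(5) = (x - 5)*(x^2 - 5*x + 4) = (x - 5)*(x - 1)*(x - 4)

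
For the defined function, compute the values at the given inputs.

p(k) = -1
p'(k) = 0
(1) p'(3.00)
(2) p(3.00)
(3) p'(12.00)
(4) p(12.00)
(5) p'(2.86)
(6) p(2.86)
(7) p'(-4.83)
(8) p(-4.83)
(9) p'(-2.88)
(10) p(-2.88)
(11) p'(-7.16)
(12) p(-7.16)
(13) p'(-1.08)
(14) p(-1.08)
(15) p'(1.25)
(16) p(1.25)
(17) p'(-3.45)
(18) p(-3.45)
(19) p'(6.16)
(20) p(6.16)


(1) = 0.00
(2) = -1.00
(3) = 0.00
(4) = -1.00
(5) = 0.00
(6) = -1.00
(7) = 0.00
(8) = -1.00
(9) = 0.00
(10) = -1.00
(11) = 0.00
(12) = -1.00
(13) = 0.00
(14) = -1.00
(15) = 0.00
(16) = -1.00
(17) = 0.00
(18) = -1.00
(19) = 0.00
(20) = -1.00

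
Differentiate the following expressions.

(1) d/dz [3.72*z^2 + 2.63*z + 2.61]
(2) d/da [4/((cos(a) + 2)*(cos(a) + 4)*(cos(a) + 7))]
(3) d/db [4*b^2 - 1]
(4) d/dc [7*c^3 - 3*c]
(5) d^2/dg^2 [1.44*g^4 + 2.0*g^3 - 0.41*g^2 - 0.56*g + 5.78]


(1) = 7.44*z + 2.63
(2) = 4*(-3*sin(a)^2 + 26*cos(a) + 53)*sin(a)/((cos(a) + 2)^2*(cos(a) + 4)^2*(cos(a) + 7)^2)
(3) = 8*b
(4) = 21*c^2 - 3
(5) = 17.28*g^2 + 12.0*g - 0.82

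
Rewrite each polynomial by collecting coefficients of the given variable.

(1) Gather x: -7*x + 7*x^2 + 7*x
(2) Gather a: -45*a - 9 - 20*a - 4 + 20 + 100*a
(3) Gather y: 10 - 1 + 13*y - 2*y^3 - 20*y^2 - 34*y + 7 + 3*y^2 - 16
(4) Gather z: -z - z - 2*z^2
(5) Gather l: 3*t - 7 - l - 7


(1) = 7*x^2
(2) = 35*a + 7
(3) = -2*y^3 - 17*y^2 - 21*y
(4) = -2*z^2 - 2*z
(5) = -l + 3*t - 14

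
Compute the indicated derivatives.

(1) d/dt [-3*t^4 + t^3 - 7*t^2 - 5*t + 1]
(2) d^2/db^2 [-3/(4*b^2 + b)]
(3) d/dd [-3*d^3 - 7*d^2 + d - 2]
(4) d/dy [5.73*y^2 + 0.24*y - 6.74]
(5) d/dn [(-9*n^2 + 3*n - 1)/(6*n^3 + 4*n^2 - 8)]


(1) = -12*t^3 + 3*t^2 - 14*t - 5
(2) = 6*(4*b*(4*b + 1) - (8*b + 1)^2)/(b^3*(4*b + 1)^3)
(3) = -9*d^2 - 14*d + 1
(4) = 11.46*y + 0.24
(5) = (27*n^4 - 18*n^3 + 3*n^2 + 76*n - 12)/(2*(9*n^6 + 12*n^5 + 4*n^4 - 24*n^3 - 16*n^2 + 16))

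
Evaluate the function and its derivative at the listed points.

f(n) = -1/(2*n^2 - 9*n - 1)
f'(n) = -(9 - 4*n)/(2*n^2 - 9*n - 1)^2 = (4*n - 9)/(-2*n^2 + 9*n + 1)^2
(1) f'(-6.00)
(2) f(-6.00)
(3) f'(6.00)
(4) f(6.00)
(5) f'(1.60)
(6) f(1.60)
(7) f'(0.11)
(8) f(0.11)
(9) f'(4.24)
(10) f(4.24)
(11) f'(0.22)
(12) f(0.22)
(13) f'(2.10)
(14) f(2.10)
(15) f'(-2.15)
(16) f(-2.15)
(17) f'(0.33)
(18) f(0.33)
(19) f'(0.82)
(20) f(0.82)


(1) = -0.00
(2) = -0.01
(3) = 0.05
(4) = -0.06
(5) = -0.02
(6) = 0.10
(7) = -2.22
(8) = 0.51
(9) = 0.78
(10) = 0.31
(11) = -0.98
(12) = 0.35
(13) = -0.00
(14) = 0.09
(15) = -0.02
(16) = -0.04
(17) = -0.55
(18) = 0.27
(19) = -0.12
(20) = 0.14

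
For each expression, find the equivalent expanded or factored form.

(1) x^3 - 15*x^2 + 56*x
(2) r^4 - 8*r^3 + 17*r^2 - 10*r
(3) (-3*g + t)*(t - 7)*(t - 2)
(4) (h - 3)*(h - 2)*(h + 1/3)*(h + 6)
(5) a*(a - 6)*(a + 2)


(1) = x*(x - 8)*(x - 7)
(2) = r*(r - 5)*(r - 2)*(r - 1)
(3) = -3*g*t^2 + 27*g*t - 42*g + t^3 - 9*t^2 + 14*t
(4) = h^4 + 4*h^3/3 - 71*h^2/3 + 28*h + 12
(5) = a^3 - 4*a^2 - 12*a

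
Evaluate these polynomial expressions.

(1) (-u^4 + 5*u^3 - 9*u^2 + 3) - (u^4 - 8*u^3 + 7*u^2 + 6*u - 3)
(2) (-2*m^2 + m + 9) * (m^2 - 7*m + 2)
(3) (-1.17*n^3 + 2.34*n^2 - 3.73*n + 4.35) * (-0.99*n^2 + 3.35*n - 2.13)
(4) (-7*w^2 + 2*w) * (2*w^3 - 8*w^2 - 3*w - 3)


(1) = -2*u^4 + 13*u^3 - 16*u^2 - 6*u + 6
(2) = -2*m^4 + 15*m^3 - 2*m^2 - 61*m + 18
(3) = 1.1583*n^5 - 6.2361*n^4 + 14.0238*n^3 - 21.7862*n^2 + 22.5174*n - 9.2655
(4) = -14*w^5 + 60*w^4 + 5*w^3 + 15*w^2 - 6*w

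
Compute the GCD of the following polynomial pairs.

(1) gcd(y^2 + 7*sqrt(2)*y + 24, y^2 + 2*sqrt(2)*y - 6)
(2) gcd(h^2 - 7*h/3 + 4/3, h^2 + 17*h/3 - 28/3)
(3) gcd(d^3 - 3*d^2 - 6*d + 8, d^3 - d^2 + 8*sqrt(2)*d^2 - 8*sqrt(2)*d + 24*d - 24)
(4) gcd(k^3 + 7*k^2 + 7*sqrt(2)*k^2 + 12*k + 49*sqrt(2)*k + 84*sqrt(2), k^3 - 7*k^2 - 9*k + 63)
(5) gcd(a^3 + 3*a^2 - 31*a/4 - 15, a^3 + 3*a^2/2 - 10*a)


(1) = y + 3*sqrt(2)
(2) = gcd((h - 4/3)*(h - 1), (h - 4/3)*(h + 7)) = h - 4/3
(3) = d - 1
(4) = k + 3
(5) = a^2 + 3*a/2 - 10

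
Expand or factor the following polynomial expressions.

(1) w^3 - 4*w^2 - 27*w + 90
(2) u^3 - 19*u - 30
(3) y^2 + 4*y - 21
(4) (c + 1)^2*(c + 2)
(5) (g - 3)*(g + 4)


(1) = (w - 6)*(w - 3)*(w + 5)
(2) = (u - 5)*(u + 2)*(u + 3)
(3) = (y - 3)*(y + 7)
(4) = c^3 + 4*c^2 + 5*c + 2
(5) = g^2 + g - 12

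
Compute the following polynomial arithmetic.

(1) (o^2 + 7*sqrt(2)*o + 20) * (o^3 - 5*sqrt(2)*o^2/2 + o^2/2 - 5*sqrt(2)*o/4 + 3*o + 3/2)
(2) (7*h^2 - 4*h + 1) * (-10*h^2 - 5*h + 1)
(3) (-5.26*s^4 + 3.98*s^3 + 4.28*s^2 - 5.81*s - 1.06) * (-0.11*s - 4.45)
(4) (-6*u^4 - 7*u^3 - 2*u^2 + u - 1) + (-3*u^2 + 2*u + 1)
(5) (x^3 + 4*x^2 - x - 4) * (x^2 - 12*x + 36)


(1) = o^5 + o^4/2 + 9*sqrt(2)*o^4/2 - 12*o^3 + 9*sqrt(2)*o^3/4 - 29*sqrt(2)*o^2 - 6*o^2 - 29*sqrt(2)*o/2 + 60*o + 30
(2) = -70*h^4 + 5*h^3 + 17*h^2 - 9*h + 1
(3) = 0.5786*s^5 + 22.9692*s^4 - 18.1818*s^3 - 18.4069*s^2 + 25.9711*s + 4.717
(4) = -6*u^4 - 7*u^3 - 5*u^2 + 3*u
(5) = x^5 - 8*x^4 - 13*x^3 + 152*x^2 + 12*x - 144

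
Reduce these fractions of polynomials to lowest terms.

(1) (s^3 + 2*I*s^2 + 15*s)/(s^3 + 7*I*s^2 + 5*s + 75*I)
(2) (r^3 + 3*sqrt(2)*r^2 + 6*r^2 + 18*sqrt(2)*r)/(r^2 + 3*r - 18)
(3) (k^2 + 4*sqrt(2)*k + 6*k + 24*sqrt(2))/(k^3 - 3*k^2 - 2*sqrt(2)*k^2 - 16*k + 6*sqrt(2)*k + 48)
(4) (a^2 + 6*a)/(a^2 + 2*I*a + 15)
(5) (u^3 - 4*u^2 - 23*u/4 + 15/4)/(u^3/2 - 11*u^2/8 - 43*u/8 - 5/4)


(1) = s/(s + 5*I)
(2) = (r^2 + 3*sqrt(2)*r)/(r - 3)
(3) = (k^2 + k*(4*sqrt(2) + 6) + 24*sqrt(2))/(k^3 + k^2*(-3 - 2*sqrt(2)) + k*(-16 + 6*sqrt(2)) + 48)
(4) = (a^2 + 6*a)/(a^2 + 2*I*a + 15)
(5) = (8*u^2 + 8*u - 6)/(4*u^2 + 9*u + 2)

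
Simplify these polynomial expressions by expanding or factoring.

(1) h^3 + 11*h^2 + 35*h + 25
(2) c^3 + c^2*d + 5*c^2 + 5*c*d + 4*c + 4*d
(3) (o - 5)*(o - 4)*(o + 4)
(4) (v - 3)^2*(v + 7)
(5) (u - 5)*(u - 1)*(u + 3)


(1) = (h + 1)*(h + 5)^2
(2) = (c + 1)*(c + 4)*(c + d)
(3) = o^3 - 5*o^2 - 16*o + 80
(4) = v^3 + v^2 - 33*v + 63
(5) = u^3 - 3*u^2 - 13*u + 15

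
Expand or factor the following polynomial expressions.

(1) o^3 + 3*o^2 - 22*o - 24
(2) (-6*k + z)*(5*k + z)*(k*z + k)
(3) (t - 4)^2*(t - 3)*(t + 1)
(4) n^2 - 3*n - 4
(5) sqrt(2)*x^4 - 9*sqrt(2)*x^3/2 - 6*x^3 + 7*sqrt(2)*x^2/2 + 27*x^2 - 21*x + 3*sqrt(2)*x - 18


(1) = (o - 4)*(o + 1)*(o + 6)
(2) = -30*k^3*z - 30*k^3 - k^2*z^2 - k^2*z + k*z^3 + k*z^2
(3) = t^4 - 10*t^3 + 29*t^2 - 8*t - 48
(4) = (n - 4)*(n + 1)
(5) = (x - 3)*(x - 2)*(x - 3*sqrt(2))*(sqrt(2)*x + sqrt(2)/2)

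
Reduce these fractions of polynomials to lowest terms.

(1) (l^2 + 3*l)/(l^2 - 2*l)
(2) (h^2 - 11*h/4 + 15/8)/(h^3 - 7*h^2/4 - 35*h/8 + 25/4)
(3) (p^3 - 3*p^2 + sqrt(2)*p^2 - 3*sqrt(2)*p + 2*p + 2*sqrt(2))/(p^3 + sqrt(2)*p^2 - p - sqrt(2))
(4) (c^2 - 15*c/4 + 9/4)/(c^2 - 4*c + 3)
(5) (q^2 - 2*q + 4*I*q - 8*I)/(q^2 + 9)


(1) = (l + 3)/(l - 2)
(2) = (2*h - 3)/(2*h^2 - h - 10)
(3) = (p - 2)/(p + 1)
(4) = (4*c - 3)/(4*c - 4)
(5) = (q^2 + q*(-2 + 4*I) - 8*I)/(q^2 + 9)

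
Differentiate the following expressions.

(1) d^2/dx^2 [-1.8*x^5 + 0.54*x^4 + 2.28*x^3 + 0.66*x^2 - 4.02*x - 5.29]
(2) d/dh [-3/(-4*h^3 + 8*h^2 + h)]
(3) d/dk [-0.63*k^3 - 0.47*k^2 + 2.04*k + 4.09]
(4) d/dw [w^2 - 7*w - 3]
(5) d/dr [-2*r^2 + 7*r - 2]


(1) = -36.0*x^3 + 6.48*x^2 + 13.68*x + 1.32
(2) = 3*(-12*h^2 + 16*h + 1)/(h^2*(-4*h^2 + 8*h + 1)^2)
(3) = -1.89*k^2 - 0.94*k + 2.04
(4) = 2*w - 7
(5) = 7 - 4*r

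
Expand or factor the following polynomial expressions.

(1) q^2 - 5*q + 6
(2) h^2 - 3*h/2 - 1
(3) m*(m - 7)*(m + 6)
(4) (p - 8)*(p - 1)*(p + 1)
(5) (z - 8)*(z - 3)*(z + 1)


(1) = (q - 3)*(q - 2)
(2) = (h - 2)*(h + 1/2)
(3) = m^3 - m^2 - 42*m
(4) = p^3 - 8*p^2 - p + 8
(5) = z^3 - 10*z^2 + 13*z + 24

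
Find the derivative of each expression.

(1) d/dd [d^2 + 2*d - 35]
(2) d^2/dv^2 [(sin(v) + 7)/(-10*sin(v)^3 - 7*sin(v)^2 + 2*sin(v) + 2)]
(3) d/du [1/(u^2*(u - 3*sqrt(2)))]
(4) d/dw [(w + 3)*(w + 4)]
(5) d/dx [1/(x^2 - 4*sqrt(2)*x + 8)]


(1) = 2*d + 2
(2) = (400*sin(v)^7 + 6510*sin(v)^6 + 4919*sin(v)^5 - 7454*sin(v)^4 - 6928*sin(v)^3 - 1042*sin(v)^2 - 360*sin(v) - 244)/(10*sin(v)^3 + 7*sin(v)^2 - 2*sin(v) - 2)^3
(3) = 3*(-u + 2*sqrt(2))/(u^3*(u^2 - 6*sqrt(2)*u + 18))
(4) = 2*w + 7
(5) = 2*(-x + 2*sqrt(2))/(x^2 - 4*sqrt(2)*x + 8)^2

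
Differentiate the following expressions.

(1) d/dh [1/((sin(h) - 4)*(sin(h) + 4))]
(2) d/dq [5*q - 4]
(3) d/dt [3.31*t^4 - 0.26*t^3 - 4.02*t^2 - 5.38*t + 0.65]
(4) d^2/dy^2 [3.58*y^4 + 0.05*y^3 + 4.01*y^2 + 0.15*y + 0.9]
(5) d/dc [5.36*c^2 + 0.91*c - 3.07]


(1) = -sin(2*h)/((sin(h) - 4)^2*(sin(h) + 4)^2)
(2) = 5
(3) = 13.24*t^3 - 0.78*t^2 - 8.04*t - 5.38
(4) = 42.96*y^2 + 0.3*y + 8.02
(5) = 10.72*c + 0.91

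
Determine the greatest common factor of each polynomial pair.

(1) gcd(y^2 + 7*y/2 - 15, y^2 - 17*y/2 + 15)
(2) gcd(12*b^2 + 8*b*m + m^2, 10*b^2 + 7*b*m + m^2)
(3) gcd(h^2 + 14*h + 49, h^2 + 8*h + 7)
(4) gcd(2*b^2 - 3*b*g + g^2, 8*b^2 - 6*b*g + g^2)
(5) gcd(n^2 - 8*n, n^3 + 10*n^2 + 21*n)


(1) = y - 5/2
(2) = gcd((2*b + m)*(6*b + m), (2*b + m)*(5*b + m)) = 2*b + m
(3) = h + 7
(4) = 2*b - g
(5) = n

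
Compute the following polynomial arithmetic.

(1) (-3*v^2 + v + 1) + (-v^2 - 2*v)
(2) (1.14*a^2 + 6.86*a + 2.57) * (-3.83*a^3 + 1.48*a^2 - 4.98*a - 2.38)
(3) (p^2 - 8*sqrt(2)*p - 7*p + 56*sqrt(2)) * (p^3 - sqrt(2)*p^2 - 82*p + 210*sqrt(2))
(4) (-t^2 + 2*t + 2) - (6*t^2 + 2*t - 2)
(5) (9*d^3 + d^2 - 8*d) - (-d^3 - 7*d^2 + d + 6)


(1) = -4*v^2 - v + 1
(2) = -4.3662*a^5 - 24.5866*a^4 - 5.3675*a^3 - 33.0724*a^2 - 29.1254*a - 6.1166
(3) = p^5 - 9*sqrt(2)*p^4 - 7*p^4 - 66*p^3 + 63*sqrt(2)*p^3 + 462*p^2 + 866*sqrt(2)*p^2 - 6062*sqrt(2)*p - 3360*p + 23520
(4) = 4 - 7*t^2
(5) = 10*d^3 + 8*d^2 - 9*d - 6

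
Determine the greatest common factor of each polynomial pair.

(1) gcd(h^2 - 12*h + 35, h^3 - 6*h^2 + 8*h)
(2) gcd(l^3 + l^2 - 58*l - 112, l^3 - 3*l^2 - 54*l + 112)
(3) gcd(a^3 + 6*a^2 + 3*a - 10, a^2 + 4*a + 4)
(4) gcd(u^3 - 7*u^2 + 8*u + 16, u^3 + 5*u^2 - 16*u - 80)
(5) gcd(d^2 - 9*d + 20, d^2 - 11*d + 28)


(1) = 1
(2) = l^2 - l - 56
(3) = gcd((a - 1)*(a + 2)*(a + 5), (a + 2)^2) = a + 2
(4) = u - 4
(5) = gcd((d - 5)*(d - 4), (d - 7)*(d - 4)) = d - 4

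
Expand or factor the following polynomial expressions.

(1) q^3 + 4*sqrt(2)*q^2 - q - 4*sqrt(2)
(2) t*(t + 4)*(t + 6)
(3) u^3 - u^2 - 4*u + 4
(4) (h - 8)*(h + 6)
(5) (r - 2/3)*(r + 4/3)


(1) = (q - 1)*(q + 1)*(q + 4*sqrt(2))
(2) = t^3 + 10*t^2 + 24*t
(3) = (u - 2)*(u - 1)*(u + 2)
(4) = h^2 - 2*h - 48
(5) = r^2 + 2*r/3 - 8/9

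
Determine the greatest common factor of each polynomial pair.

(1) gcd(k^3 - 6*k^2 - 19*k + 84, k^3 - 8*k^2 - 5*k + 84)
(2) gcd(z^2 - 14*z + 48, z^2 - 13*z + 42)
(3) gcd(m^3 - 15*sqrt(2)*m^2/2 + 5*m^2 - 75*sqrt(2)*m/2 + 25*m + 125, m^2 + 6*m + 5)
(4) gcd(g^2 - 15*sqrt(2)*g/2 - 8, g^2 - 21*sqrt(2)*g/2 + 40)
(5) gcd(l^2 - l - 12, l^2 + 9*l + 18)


(1) = k - 7
(2) = gcd((z - 8)*(z - 6), (z - 7)*(z - 6)) = z - 6
(3) = m + 5
(4) = gcd((g - 8*sqrt(2))*(g + sqrt(2)/2), (g - 8*sqrt(2))*(g - 5*sqrt(2)/2)) = g - 8*sqrt(2)
(5) = l + 3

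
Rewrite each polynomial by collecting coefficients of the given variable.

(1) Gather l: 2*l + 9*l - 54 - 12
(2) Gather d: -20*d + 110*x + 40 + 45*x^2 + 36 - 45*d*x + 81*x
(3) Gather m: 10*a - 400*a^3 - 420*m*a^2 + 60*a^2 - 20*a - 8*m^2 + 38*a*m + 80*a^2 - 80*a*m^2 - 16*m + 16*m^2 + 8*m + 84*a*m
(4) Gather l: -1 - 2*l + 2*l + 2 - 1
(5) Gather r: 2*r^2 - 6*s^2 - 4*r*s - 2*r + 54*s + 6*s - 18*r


(1) = 11*l - 66
(2) = d*(-45*x - 20) + 45*x^2 + 191*x + 76
(3) = -400*a^3 + 140*a^2 - 10*a + m^2*(8 - 80*a) + m*(-420*a^2 + 122*a - 8)
(4) = 0
(5) = 2*r^2 + r*(-4*s - 20) - 6*s^2 + 60*s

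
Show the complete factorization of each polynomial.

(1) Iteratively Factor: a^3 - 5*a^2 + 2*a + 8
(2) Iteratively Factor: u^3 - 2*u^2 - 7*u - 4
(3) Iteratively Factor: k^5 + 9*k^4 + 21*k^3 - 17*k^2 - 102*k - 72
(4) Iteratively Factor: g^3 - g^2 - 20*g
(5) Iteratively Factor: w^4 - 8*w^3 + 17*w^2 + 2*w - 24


(1) = (a + 1)*(a^2 - 6*a + 8) = (a - 2)*(a + 1)*(a - 4)
(2) = (u + 1)*(u^2 - 3*u - 4) = (u + 1)^2*(u - 4)
(3) = (k + 3)*(k^4 + 6*k^3 + 3*k^2 - 26*k - 24) = (k + 3)^2*(k^3 + 3*k^2 - 6*k - 8) = (k + 3)^2*(k + 4)*(k^2 - k - 2) = (k - 2)*(k + 3)^2*(k + 4)*(k + 1)
(4) = (g)*(g^2 - g - 20) = g*(g + 4)*(g - 5)
(5) = (w + 1)*(w^3 - 9*w^2 + 26*w - 24) = (w - 2)*(w + 1)*(w^2 - 7*w + 12) = (w - 4)*(w - 2)*(w + 1)*(w - 3)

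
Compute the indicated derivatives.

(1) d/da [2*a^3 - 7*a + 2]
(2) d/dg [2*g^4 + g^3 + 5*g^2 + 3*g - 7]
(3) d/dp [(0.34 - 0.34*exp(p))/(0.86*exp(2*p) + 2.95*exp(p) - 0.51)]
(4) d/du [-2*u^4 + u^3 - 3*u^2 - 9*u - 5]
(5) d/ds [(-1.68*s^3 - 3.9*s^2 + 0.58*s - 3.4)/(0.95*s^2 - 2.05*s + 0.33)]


(1) = 6*a^2 - 7
(2) = 8*g^3 + 3*g^2 + 10*g + 3
(3) = (0.2924*exp(2*p) - 0.5848*exp(p) - 0.8296)*exp(p)/(0.7396*exp(4*p) + 5.074*exp(3*p) + 7.8253*exp(2*p) - 3.009*exp(p) + 0.2601)
(4) = -8*u^3 + 3*u^2 - 6*u - 9
(5) = (-1.596*s^4 + 6.888*s^3 + 5.7808*s^2 + 3.886*s - 6.7786)/(0.9025*s^4 - 3.895*s^3 + 4.8295*s^2 - 1.353*s + 0.1089)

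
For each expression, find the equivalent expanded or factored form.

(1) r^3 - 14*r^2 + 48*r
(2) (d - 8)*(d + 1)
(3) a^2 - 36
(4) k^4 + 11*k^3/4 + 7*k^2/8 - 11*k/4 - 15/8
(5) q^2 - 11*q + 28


(1) = r*(r - 8)*(r - 6)
(2) = d^2 - 7*d - 8
(3) = (a - 6)*(a + 6)
(4) = (k - 1)*(k + 1)*(k + 5/4)*(k + 3/2)
(5) = (q - 7)*(q - 4)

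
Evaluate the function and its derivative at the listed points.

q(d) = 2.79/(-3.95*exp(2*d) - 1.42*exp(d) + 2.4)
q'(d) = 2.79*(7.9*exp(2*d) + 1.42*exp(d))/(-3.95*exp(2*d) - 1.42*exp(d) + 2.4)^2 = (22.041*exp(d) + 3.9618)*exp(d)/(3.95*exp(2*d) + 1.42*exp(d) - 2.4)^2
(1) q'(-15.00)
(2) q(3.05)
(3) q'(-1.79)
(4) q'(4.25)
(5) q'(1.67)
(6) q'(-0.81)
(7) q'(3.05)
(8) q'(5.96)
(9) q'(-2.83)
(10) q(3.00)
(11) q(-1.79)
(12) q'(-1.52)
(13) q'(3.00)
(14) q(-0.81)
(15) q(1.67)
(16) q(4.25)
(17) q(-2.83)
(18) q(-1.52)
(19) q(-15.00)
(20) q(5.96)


(1) = 0.00
(2) = -0.00
(3) = 0.30
(4) = 0.00
(5) = 0.05
(6) = 6.29
(7) = 0.00
(8) = 0.00
(9) = 0.06
(10) = -0.00
(11) = 1.36
(12) = 0.53
(13) = 0.00
(14) = 2.83
(15) = -0.02
(16) = -0.00
(17) = 1.21
(18) = 1.47
(19) = 1.16
(20) = -0.00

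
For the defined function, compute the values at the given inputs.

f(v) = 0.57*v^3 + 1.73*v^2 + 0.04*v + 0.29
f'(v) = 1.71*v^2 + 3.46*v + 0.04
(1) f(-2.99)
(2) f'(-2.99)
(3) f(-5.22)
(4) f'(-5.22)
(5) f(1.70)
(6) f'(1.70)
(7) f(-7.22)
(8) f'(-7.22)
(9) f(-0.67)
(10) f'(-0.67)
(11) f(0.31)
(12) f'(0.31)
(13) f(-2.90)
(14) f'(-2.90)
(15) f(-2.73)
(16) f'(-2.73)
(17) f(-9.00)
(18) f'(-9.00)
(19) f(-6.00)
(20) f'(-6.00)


(1) = 0.40
(2) = 4.98
(3) = -33.85
(4) = 28.57
(5) = 8.16
(6) = 10.86
(7) = -124.35
(8) = 64.20
(9) = 0.87
(10) = -1.51
(11) = 0.49
(12) = 1.28
(13) = 0.82
(14) = 4.39
(15) = 1.48
(16) = 3.34
(17) = -275.47
(18) = 107.41
(19) = -60.79
(20) = 40.84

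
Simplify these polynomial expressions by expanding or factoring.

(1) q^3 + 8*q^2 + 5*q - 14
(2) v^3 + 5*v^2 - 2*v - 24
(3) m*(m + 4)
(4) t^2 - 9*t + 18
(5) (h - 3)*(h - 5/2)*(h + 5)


(1) = (q - 1)*(q + 2)*(q + 7)
(2) = (v - 2)*(v + 3)*(v + 4)
(3) = m^2 + 4*m
(4) = (t - 6)*(t - 3)
(5) = h^3 - h^2/2 - 20*h + 75/2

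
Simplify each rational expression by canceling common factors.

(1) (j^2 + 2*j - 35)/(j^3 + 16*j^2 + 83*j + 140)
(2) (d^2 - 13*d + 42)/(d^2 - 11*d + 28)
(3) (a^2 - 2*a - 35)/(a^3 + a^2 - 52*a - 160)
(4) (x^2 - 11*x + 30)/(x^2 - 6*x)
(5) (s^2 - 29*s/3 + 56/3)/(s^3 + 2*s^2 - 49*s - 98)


(1) = (j - 5)/(j^2 + 9*j + 20)
(2) = (d - 6)/(d - 4)
(3) = (a - 7)/(a^2 - 4*a - 32)
(4) = (x - 5)/x
(5) = (3*s - 8)/(3*s^2 + 27*s + 42)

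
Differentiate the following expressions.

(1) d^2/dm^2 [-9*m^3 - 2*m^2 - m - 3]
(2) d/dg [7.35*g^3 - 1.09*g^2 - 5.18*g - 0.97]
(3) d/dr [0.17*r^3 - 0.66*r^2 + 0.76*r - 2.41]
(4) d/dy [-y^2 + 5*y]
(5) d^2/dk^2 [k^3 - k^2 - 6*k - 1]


(1) = -54*m - 4
(2) = 22.05*g^2 - 2.18*g - 5.18
(3) = 0.51*r^2 - 1.32*r + 0.76
(4) = 5 - 2*y
(5) = 6*k - 2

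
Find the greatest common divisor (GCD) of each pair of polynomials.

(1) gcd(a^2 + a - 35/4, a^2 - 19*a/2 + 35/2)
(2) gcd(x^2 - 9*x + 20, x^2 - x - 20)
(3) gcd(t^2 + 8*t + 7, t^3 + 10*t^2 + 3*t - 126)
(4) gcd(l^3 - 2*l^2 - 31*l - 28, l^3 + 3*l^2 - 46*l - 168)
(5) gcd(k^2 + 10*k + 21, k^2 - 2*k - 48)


(1) = a - 5/2
(2) = x - 5
(3) = gcd((t + 1)*(t + 7), (t - 3)*(t + 6)*(t + 7)) = t + 7
(4) = gcd((l - 7)*(l + 1)*(l + 4), (l - 7)*(l + 4)*(l + 6)) = l^2 - 3*l - 28
(5) = 1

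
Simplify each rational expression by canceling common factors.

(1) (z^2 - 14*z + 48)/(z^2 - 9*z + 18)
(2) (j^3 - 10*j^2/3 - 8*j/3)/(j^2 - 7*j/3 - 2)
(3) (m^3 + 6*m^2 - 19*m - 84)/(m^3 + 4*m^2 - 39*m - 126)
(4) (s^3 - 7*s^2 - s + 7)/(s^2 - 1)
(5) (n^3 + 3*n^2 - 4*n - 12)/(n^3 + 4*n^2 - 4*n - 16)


(1) = (z - 8)/(z - 3)
(2) = (j^2 - 4*j)/(j - 3)
(3) = (m - 4)/(m - 6)
(4) = s - 7
(5) = (n + 3)/(n + 4)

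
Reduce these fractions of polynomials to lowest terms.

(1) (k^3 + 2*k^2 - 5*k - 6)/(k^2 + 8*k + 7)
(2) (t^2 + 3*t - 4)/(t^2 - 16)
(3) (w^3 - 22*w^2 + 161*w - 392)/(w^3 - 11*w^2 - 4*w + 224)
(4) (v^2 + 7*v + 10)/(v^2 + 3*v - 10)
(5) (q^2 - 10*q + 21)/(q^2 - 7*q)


(1) = (k^2 + k - 6)/(k + 7)
(2) = (t - 1)/(t - 4)
(3) = (w - 7)/(w + 4)
(4) = (v + 2)/(v - 2)
(5) = (q - 3)/q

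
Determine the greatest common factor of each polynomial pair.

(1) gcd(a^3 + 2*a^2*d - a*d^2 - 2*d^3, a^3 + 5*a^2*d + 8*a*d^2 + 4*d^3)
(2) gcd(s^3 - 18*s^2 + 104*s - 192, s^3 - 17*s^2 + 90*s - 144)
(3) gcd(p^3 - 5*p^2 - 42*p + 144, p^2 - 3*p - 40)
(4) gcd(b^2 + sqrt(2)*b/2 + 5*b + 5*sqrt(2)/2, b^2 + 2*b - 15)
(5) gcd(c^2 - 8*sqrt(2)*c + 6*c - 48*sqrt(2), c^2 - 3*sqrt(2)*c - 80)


(1) = gcd((a - d)*(a + d)*(a + 2*d), (a + d)*(a + 2*d)^2) = a^2 + 3*a*d + 2*d^2
(2) = gcd((s - 8)*(s - 6)*(s - 4), (s - 8)*(s - 6)*(s - 3)) = s^2 - 14*s + 48
(3) = gcd((p - 8)*(p - 3)*(p + 6), (p - 8)*(p + 5)) = p - 8
(4) = b + 5
(5) = gcd((c + 6)*(c - 8*sqrt(2)), (c - 8*sqrt(2))*(c + 5*sqrt(2))) = c - 8*sqrt(2)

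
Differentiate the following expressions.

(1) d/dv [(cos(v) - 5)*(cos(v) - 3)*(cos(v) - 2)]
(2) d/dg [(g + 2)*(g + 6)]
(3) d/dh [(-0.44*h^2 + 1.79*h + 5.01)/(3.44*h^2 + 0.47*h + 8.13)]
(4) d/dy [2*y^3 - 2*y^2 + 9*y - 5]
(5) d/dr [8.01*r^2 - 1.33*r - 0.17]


(1) = (-3*cos(v)^2 + 20*cos(v) - 31)*sin(v)
(2) = 2*g + 8
(3) = (-6.3644*h^2 - 41.6232*h + 12.198)/(11.8336*h^4 + 3.2336*h^3 + 56.1553*h^2 + 7.6422*h + 66.0969)
(4) = 6*y^2 - 4*y + 9
(5) = 16.02*r - 1.33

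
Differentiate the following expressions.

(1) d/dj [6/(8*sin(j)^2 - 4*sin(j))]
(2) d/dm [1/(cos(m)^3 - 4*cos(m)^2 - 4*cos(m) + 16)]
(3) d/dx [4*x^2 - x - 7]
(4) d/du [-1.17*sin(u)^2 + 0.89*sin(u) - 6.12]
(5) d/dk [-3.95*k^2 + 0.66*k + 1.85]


(1) = 3*(-4/tan(j) + cos(j)/sin(j)^2)/(2*(2*sin(j) - 1)^2)
(2) = (3*cos(m)^2 - 8*cos(m) - 4)*sin(m)/(cos(m)^3 - 4*cos(m)^2 - 4*cos(m) + 16)^2
(3) = 8*x - 1
(4) = (0.89 - 2.34*sin(u))*cos(u)
(5) = 0.66 - 7.9*k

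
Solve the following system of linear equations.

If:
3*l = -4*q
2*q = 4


Then:
l = -8/3
q = 2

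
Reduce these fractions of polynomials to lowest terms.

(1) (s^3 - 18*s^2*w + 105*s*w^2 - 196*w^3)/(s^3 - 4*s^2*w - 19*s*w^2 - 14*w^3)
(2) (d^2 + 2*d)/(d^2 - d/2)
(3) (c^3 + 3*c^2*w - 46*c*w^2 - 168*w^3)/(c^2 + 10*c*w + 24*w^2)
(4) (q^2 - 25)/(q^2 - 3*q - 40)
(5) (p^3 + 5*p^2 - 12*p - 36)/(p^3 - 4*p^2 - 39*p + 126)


(1) = (s^2 - 11*s*w + 28*w^2)/(s^2 + 3*s*w + 2*w^2)
(2) = (2*d + 4)/(2*d - 1)
(3) = c - 7*w
(4) = (q - 5)/(q - 8)
(5) = (p + 2)/(p - 7)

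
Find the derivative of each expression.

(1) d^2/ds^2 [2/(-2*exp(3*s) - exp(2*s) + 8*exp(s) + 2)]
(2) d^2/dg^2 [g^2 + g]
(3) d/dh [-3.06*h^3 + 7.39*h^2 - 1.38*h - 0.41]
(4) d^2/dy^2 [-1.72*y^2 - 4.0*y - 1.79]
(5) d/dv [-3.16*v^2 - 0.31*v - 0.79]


(1) = 4*(-4*(3*exp(2*s) + exp(s) - 4)^2*exp(s) + (9*exp(2*s) + 2*exp(s) - 4)*(2*exp(3*s) + exp(2*s) - 8*exp(s) - 2))*exp(s)/(2*exp(3*s) + exp(2*s) - 8*exp(s) - 2)^3
(2) = 2
(3) = -9.18*h^2 + 14.78*h - 1.38
(4) = -3.44000000000000
(5) = -6.32*v - 0.31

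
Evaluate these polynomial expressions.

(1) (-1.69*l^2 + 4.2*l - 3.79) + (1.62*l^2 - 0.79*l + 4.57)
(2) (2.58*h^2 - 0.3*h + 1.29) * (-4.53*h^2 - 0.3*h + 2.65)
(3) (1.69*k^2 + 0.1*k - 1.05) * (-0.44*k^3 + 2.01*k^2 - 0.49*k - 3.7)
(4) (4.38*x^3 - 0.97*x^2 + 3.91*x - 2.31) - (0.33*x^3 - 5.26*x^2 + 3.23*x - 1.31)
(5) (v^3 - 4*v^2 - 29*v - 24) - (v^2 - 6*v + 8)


(1) = -0.07*l^2 + 3.41*l + 0.78
(2) = -11.6874*h^4 + 0.585*h^3 + 1.0833*h^2 - 1.182*h + 3.4185
(3) = -0.7436*k^5 + 3.3529*k^4 - 0.1651*k^3 - 8.4125*k^2 + 0.1445*k + 3.885
(4) = 4.05*x^3 + 4.29*x^2 + 0.68*x - 1.0
(5) = v^3 - 5*v^2 - 23*v - 32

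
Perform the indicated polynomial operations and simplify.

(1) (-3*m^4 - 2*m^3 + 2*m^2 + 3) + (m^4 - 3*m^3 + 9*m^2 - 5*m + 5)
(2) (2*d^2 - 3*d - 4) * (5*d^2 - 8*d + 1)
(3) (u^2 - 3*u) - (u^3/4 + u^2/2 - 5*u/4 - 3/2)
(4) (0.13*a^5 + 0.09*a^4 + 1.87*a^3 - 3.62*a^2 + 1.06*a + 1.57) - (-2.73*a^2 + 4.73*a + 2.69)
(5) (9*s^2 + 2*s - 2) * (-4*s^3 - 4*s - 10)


(1) = -2*m^4 - 5*m^3 + 11*m^2 - 5*m + 8
(2) = 10*d^4 - 31*d^3 + 6*d^2 + 29*d - 4
(3) = -u^3/4 + u^2/2 - 7*u/4 + 3/2
(4) = 0.13*a^5 + 0.09*a^4 + 1.87*a^3 - 0.89*a^2 - 3.67*a - 1.12
(5) = -36*s^5 - 8*s^4 - 28*s^3 - 98*s^2 - 12*s + 20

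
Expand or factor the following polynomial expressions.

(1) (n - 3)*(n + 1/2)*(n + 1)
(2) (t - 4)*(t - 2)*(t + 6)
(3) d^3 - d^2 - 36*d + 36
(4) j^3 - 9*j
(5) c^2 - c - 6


(1) = n^3 - 3*n^2/2 - 4*n - 3/2
(2) = t^3 - 28*t + 48
(3) = (d - 6)*(d - 1)*(d + 6)
(4) = j*(j - 3)*(j + 3)
(5) = (c - 3)*(c + 2)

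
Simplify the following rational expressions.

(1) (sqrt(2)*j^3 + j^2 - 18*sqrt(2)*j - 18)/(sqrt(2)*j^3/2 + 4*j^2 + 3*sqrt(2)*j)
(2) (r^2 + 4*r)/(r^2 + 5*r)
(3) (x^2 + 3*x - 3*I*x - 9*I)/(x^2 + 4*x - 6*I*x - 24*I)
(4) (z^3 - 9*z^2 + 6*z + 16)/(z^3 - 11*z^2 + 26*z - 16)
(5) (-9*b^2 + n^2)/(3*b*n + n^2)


(1) = (2*sqrt(2)*j^2 - 10*j - 6*sqrt(2))/(sqrt(2)*j^2 + 2*j)
(2) = (r + 4)/(r + 5)
(3) = (x^2 + x*(3 - 3*I) - 9*I)/(x^2 + x*(4 - 6*I) - 24*I)
(4) = (z + 1)/(z - 1)
(5) = (-3*b + n)/n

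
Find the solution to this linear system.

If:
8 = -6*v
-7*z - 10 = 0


Then:
v = -4/3
z = -10/7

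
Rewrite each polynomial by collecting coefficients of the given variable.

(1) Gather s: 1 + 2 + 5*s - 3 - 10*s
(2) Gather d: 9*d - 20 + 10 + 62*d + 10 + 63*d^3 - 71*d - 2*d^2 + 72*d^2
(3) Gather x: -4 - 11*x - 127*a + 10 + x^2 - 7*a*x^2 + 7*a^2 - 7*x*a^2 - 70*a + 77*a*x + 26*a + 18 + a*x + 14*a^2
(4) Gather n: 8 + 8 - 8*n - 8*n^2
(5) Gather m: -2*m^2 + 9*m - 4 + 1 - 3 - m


(1) = -5*s
(2) = 63*d^3 + 70*d^2
(3) = 21*a^2 - 171*a + x^2*(1 - 7*a) + x*(-7*a^2 + 78*a - 11) + 24
(4) = -8*n^2 - 8*n + 16
(5) = -2*m^2 + 8*m - 6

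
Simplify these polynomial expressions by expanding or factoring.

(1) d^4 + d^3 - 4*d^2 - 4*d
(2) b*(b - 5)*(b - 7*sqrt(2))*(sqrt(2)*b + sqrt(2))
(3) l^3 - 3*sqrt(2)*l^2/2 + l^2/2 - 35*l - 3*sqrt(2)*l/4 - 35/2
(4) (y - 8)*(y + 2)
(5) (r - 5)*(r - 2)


(1) = d*(d - 2)*(d + 1)*(d + 2)
(2) = sqrt(2)*b^4 - 14*b^3 - 4*sqrt(2)*b^3 - 5*sqrt(2)*b^2 + 56*b^2 + 70*b
(3) = (l + 1/2)*(l - 5*sqrt(2))*(l + 7*sqrt(2)/2)
(4) = y^2 - 6*y - 16
(5) = r^2 - 7*r + 10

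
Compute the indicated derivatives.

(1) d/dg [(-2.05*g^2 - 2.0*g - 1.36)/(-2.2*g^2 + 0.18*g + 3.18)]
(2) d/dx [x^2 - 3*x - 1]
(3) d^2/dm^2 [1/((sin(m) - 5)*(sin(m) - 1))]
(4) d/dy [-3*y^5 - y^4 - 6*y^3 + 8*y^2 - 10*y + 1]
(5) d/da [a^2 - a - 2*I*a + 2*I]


(1) = (-4.769*g^2 - 19.022*g - 6.1152)/(4.84*g^4 - 0.792*g^3 - 13.9596*g^2 + 1.1448*g + 10.1124)
(2) = 2*x - 3
(3) = (sin(m) + sin(3*m) - 7*cos(2*m) - 55)/((sin(m) - 5)^3*(sin(m) - 1)^2)
(4) = -15*y^4 - 4*y^3 - 18*y^2 + 16*y - 10
(5) = 2*a - 1 - 2*I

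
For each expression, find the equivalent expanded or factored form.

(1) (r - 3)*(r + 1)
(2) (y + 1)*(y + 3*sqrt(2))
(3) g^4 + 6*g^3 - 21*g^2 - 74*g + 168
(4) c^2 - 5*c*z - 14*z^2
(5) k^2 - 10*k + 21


(1) = r^2 - 2*r - 3
(2) = y^2 + y + 3*sqrt(2)*y + 3*sqrt(2)
(3) = (g - 3)*(g - 2)*(g + 4)*(g + 7)
(4) = (c - 7*z)*(c + 2*z)
(5) = (k - 7)*(k - 3)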